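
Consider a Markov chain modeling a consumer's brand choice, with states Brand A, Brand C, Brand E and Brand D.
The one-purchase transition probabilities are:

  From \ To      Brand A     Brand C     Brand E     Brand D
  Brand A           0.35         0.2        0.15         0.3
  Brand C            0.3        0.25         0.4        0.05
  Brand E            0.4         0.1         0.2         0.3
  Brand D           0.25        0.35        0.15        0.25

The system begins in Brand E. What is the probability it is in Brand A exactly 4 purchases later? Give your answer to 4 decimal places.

0.3263

Propagate the distribution vector 4 purchases from Brand E.
After 0 purchases: (0.0000, 0.0000, 1.0000, 0.0000)
After 1 purchase: (0.4000, 0.1000, 0.2000, 0.3000)
After 2 purchases: (0.3250, 0.2300, 0.1850, 0.2600)
After 3 purchases: (0.3218, 0.2320, 0.2168, 0.2295)
After 4 purchases: (0.3263, 0.2244, 0.2188, 0.2305)
P(in Brand A after 4 purchases) = 0.3263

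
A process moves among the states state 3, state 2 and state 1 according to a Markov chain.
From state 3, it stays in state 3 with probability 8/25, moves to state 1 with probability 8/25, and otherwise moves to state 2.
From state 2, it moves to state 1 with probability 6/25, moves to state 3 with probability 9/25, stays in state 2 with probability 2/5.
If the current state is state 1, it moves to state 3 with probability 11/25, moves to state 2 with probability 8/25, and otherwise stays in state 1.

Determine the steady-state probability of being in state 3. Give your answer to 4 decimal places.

Let the stationary distribution be π with π = πP and π_1 + π_2 + π_3 = 1.
π_1 = 0.32·π_1 + 0.36·π_2 + 0.44·π_3
π_2 = 0.36·π_1 + 0.4·π_2 + 0.32·π_3
Solving with the normalization constraint gives π = (0.3669, 0.3638, 0.2693).
So the stationary probability of state 3 is 0.3669.

0.3669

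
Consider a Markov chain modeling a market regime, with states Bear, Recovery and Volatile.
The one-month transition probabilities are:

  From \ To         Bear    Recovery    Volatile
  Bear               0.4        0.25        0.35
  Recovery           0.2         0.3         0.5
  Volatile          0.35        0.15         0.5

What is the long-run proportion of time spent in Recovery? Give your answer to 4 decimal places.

0.2158

Let the stationary distribution be π with π = πP and π_1 + π_2 + π_3 = 1.
π_1 = 0.4·π_1 + 0.2·π_2 + 0.35·π_3
π_2 = 0.25·π_1 + 0.3·π_2 + 0.15·π_3
Solving with the normalization constraint gives π = (0.3343, 0.2158, 0.4498).
So the stationary probability of Recovery is 0.2158.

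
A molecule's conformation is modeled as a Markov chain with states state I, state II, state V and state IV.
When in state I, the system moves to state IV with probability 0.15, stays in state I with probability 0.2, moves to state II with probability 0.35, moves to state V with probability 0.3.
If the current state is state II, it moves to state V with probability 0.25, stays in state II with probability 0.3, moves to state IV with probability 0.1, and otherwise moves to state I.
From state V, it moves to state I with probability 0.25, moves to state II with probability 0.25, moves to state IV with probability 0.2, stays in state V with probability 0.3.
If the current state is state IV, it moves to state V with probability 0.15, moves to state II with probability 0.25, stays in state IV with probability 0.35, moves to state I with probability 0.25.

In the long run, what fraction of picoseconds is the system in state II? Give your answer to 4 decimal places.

0.2911

Let the stationary distribution be π with π = πP and π_1 + π_2 + π_3 + π_4 = 1.
π_1 = 0.2·π_1 + 0.35·π_2 + 0.25·π_3 + 0.25·π_4
π_2 = 0.35·π_1 + 0.3·π_2 + 0.25·π_3 + 0.25·π_4
π_3 = 0.3·π_1 + 0.25·π_2 + 0.3·π_3 + 0.15·π_4
Solving with the normalization constraint gives π = (0.2658, 0.2911, 0.2576, 0.1854).
So the stationary probability of state II is 0.2911.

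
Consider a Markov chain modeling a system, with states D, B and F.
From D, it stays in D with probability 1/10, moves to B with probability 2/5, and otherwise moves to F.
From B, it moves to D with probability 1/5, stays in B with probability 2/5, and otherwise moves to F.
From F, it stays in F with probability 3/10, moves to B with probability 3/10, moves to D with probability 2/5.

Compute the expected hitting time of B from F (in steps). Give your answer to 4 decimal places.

Let t(s) be the expected number of steps to first reach B from state s, with t(B) = 0. Conditioning on the first step:
t(D) = 1 + 0.1·t(D) + 0.5·t(F)
t(F) = 1 + 0.4·t(D) + 0.3·t(F)
Solving: t(D) = 2.7907, t(F) = 3.0233.
Expected steps from F to B: 3.0233.

3.0233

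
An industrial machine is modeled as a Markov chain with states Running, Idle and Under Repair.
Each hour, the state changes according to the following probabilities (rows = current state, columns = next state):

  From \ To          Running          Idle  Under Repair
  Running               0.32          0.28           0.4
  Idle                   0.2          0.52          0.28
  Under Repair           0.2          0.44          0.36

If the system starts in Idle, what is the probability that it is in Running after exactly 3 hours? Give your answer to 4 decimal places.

0.2269

Propagate the distribution vector 3 hours from Idle.
After 0 hours: (0.0000, 1.0000, 0.0000)
After 1 hour: (0.2000, 0.5200, 0.2800)
After 2 hours: (0.2240, 0.4496, 0.3264)
After 3 hours: (0.2269, 0.4401, 0.3330)
P(in Running after 3 hours) = 0.2269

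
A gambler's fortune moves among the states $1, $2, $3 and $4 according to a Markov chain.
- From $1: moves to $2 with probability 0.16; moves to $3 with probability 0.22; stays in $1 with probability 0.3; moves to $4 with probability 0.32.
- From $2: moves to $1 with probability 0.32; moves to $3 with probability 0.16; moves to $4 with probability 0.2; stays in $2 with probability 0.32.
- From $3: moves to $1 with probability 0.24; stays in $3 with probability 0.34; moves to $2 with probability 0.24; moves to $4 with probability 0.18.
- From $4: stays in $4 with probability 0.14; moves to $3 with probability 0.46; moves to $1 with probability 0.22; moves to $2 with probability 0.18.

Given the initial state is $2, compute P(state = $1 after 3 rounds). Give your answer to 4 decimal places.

Propagate the distribution vector 3 rounds from $2.
After 0 rounds: (0.0000, 1.0000, 0.0000, 0.0000)
After 1 round: (0.3200, 0.3200, 0.1600, 0.2000)
After 2 rounds: (0.2808, 0.2280, 0.2680, 0.2232)
After 3 rounds: (0.2706, 0.2224, 0.2920, 0.2149)
P(in $1 after 3 rounds) = 0.2706

0.2706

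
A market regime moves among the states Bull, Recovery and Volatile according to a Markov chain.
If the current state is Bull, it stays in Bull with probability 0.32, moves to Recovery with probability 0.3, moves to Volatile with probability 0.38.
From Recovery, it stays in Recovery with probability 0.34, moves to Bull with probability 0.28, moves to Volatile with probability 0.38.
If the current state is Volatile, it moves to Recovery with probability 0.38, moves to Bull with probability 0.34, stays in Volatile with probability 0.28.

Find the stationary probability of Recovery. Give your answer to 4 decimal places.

Let the stationary distribution be π with π = πP and π_1 + π_2 + π_3 = 1.
π_1 = 0.32·π_1 + 0.28·π_2 + 0.34·π_3
π_2 = 0.3·π_1 + 0.34·π_2 + 0.38·π_3
Solving with the normalization constraint gives π = (0.3133, 0.3413, 0.3455).
So the stationary probability of Recovery is 0.3413.

0.3413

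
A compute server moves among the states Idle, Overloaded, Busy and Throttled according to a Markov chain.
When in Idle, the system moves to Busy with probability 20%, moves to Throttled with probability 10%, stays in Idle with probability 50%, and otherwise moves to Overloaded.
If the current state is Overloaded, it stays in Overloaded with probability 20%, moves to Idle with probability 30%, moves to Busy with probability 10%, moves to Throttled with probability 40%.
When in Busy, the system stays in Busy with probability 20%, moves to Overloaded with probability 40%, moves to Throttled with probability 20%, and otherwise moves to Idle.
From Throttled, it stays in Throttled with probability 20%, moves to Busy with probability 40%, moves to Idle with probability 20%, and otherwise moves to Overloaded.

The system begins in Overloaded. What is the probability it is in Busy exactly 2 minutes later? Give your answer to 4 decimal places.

Propagate the distribution vector 2 minutes from Overloaded.
After 0 minutes: (0.0000, 1.0000, 0.0000, 0.0000)
After 1 minute: (0.3000, 0.2000, 0.1000, 0.4000)
After 2 minutes: (0.3100, 0.2200, 0.2600, 0.2100)
P(in Busy after 2 minutes) = 0.2600

0.2600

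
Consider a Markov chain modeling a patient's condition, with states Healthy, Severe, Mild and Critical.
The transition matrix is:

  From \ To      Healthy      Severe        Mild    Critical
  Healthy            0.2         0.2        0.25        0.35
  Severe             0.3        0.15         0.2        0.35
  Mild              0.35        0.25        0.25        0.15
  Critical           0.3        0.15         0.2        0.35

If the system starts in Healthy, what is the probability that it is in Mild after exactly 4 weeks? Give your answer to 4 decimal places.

0.2254

Propagate the distribution vector 4 weeks from Healthy.
After 0 weeks: (1.0000, 0.0000, 0.0000, 0.0000)
After 1 week: (0.2000, 0.2000, 0.2500, 0.3500)
After 2 weeks: (0.2925, 0.1850, 0.2225, 0.3000)
After 3 weeks: (0.2819, 0.1869, 0.2258, 0.3055)
After 4 weeks: (0.2831, 0.1867, 0.2254, 0.3049)
P(in Mild after 4 weeks) = 0.2254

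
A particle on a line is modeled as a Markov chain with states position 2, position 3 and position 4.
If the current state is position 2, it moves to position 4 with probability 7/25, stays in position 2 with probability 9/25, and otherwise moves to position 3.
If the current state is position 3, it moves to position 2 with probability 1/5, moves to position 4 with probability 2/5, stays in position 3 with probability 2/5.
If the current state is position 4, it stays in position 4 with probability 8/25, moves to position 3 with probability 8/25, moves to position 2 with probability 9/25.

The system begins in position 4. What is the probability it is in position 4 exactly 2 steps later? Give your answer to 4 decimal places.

0.3312

Sum over the intermediate state after 1 step:
P = P(position 4→position 2)·P(position 2→position 4) + P(position 4→position 3)·P(position 3→position 4) + P(position 4→position 4)·P(position 4→position 4)
  = 0.36×0.28 + 0.32×0.4 + 0.32×0.32
  = 0.1008 + 0.1280 + 0.1024 = 0.3312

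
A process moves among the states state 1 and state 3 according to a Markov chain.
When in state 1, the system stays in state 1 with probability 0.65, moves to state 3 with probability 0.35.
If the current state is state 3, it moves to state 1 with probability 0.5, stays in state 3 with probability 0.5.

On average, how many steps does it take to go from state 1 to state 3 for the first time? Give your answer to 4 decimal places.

2.8571

Let t(s) be the expected number of steps to first reach state 3 from state s, with t(state 3) = 0. Conditioning on the first step:
t(state 1) = 1 + 0.65·t(state 1)
Solving: t(state 1) = 2.8571.
Expected steps from state 1 to state 3: 2.8571.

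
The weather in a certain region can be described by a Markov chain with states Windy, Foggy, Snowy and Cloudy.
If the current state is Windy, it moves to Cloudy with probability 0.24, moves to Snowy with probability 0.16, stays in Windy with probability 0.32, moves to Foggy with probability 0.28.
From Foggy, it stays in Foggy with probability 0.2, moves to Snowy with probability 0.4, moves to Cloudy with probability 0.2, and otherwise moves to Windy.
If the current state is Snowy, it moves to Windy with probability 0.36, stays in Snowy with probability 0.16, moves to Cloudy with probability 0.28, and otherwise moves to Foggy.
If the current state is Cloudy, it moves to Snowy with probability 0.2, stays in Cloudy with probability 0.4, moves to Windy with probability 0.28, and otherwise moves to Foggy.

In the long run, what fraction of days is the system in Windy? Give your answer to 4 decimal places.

0.2933

Let the stationary distribution be π with π = πP and π_1 + π_2 + π_3 + π_4 = 1.
π_1 = 0.32·π_1 + 0.2·π_2 + 0.36·π_3 + 0.28·π_4
π_2 = 0.28·π_1 + 0.2·π_2 + 0.2·π_3 + 0.12·π_4
π_3 = 0.16·π_1 + 0.4·π_2 + 0.16·π_3 + 0.2·π_4
Solving with the normalization constraint gives π = (0.2933, 0.2005, 0.2196, 0.2866).
So the stationary probability of Windy is 0.2933.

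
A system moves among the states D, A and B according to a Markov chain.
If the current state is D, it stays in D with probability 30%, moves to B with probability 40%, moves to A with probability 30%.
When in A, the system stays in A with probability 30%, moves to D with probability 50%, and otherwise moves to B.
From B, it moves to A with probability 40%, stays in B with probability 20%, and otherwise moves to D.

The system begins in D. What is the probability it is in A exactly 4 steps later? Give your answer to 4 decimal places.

0.3280

Propagate the distribution vector 4 steps from D.
After 0 steps: (1.0000, 0.0000, 0.0000)
After 1 step: (0.3000, 0.3000, 0.4000)
After 2 steps: (0.4000, 0.3400, 0.2600)
After 3 steps: (0.3940, 0.3260, 0.2800)
After 4 steps: (0.3932, 0.3280, 0.2788)
P(in A after 4 steps) = 0.3280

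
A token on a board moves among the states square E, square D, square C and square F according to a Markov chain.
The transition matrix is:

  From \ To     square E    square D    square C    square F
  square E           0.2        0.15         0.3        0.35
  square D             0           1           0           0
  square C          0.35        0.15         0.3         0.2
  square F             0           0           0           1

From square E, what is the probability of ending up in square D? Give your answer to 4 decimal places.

Let h(s) be the probability of absorption at square D starting from transient state s. Then h(square D) = 1 and h(square F) = 0. By first-step analysis:
h(square E) = 0.2·h(square E) + 0.15·1 + 0.3·h(square C) + 0.35·0
h(square C) = 0.35·h(square E) + 0.15·1 + 0.3·h(square C) + 0.2·0
Solving: h(square E) = 0.3297, h(square C) = 0.3791.
Starting from square E, the probability is 0.3297.

0.3297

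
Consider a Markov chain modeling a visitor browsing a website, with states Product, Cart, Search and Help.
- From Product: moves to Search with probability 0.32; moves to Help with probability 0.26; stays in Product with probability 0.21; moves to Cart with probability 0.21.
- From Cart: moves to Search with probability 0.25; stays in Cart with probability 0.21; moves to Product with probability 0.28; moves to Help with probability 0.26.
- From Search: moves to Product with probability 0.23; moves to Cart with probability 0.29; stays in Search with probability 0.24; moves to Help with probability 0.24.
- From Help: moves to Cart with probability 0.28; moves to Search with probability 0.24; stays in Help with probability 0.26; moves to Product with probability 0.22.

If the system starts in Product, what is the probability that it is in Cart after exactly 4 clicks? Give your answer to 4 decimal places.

Propagate the distribution vector 4 clicks from Product.
After 0 clicks: (1.0000, 0.0000, 0.0000, 0.0000)
After 1 click: (0.2100, 0.2100, 0.3200, 0.2600)
After 2 clicks: (0.2337, 0.2538, 0.2589, 0.2536)
After 3 clicks: (0.2355, 0.2485, 0.2612, 0.2548)
After 4 clicks: (0.2352, 0.2487, 0.2613, 0.2548)
P(in Cart after 4 clicks) = 0.2487

0.2487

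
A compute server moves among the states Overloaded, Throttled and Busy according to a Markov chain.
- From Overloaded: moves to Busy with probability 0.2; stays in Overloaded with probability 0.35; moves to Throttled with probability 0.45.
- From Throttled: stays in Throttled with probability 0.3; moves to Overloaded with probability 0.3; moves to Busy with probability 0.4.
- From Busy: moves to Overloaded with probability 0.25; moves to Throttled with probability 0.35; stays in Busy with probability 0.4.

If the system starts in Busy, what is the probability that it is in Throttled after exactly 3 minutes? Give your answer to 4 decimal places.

Propagate the distribution vector 3 minutes from Busy.
After 0 minutes: (0.0000, 0.0000, 1.0000)
After 1 minute: (0.2500, 0.3500, 0.4000)
After 2 minutes: (0.2925, 0.3575, 0.3500)
After 3 minutes: (0.2971, 0.3614, 0.3415)
P(in Throttled after 3 minutes) = 0.3614

0.3614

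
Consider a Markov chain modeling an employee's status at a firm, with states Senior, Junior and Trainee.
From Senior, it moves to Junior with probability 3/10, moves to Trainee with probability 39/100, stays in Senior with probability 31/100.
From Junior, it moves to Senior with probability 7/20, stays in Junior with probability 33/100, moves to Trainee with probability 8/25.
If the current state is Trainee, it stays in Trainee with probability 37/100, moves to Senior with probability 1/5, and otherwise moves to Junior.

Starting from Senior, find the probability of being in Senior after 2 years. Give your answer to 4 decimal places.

Sum over the intermediate state after 1 year:
P = P(Senior→Senior)·P(Senior→Senior) + P(Senior→Junior)·P(Junior→Senior) + P(Senior→Trainee)·P(Trainee→Senior)
  = 0.31×0.31 + 0.3×0.35 + 0.39×0.2
  = 0.0961 + 0.1050 + 0.0780 = 0.2791

0.2791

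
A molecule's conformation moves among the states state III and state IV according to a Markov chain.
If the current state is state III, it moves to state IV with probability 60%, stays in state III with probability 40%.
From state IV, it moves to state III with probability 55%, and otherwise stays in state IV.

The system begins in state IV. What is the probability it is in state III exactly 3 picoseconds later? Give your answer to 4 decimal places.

0.4799

Propagate the distribution vector 3 picoseconds from state IV.
After 0 picoseconds: (0.0000, 1.0000)
After 1 picosecond: (0.5500, 0.4500)
After 2 picoseconds: (0.4675, 0.5325)
After 3 picoseconds: (0.4799, 0.5201)
P(in state III after 3 picoseconds) = 0.4799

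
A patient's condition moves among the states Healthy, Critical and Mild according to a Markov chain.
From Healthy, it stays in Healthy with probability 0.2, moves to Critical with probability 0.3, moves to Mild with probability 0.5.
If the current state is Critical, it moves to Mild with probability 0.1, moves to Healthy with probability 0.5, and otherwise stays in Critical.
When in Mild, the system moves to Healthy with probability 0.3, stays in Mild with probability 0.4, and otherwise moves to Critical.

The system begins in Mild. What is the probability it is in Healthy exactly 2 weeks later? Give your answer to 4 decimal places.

0.3300

Sum over the intermediate state after 1 week:
P = P(Mild→Healthy)·P(Healthy→Healthy) + P(Mild→Critical)·P(Critical→Healthy) + P(Mild→Mild)·P(Mild→Healthy)
  = 0.3×0.2 + 0.3×0.5 + 0.4×0.3
  = 0.0600 + 0.1500 + 0.1200 = 0.3300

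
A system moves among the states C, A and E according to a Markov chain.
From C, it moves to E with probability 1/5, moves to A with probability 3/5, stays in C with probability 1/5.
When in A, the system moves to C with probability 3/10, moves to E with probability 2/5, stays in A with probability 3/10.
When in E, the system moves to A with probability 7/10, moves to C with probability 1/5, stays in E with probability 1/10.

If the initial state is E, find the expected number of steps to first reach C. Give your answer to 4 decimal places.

4.0000

Let t(s) be the expected number of steps to first reach C from state s, with t(C) = 0. Conditioning on the first step:
t(A) = 1 + 0.3·t(A) + 0.4·t(E)
t(E) = 1 + 0.7·t(A) + 0.1·t(E)
Solving: t(A) = 3.7143, t(E) = 4.0000.
Expected steps from E to C: 4.0000.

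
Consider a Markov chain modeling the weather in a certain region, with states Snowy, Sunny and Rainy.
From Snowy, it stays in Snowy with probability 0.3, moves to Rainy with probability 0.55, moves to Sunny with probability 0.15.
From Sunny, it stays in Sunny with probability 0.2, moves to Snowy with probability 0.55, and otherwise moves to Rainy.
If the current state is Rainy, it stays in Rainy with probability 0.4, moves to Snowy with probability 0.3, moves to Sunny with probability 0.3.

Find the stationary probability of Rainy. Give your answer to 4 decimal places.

0.4198

Let the stationary distribution be π with π = πP and π_1 + π_2 + π_3 = 1.
π_1 = 0.3·π_1 + 0.55·π_2 + 0.3·π_3
π_2 = 0.15·π_1 + 0.2·π_2 + 0.3·π_3
Solving with the normalization constraint gives π = (0.3560, 0.2242, 0.4198).
So the stationary probability of Rainy is 0.4198.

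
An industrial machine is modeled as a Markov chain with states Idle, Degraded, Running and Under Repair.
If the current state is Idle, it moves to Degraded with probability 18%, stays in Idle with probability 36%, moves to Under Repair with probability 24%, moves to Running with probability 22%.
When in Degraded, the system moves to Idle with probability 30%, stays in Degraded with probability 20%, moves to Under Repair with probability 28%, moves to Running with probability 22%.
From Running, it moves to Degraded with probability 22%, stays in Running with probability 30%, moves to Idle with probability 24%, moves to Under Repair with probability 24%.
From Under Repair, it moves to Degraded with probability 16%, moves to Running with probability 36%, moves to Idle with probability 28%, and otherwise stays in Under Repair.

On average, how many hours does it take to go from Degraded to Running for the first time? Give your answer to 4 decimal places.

Let t(s) be the expected number of hours to first reach Running from state s, with t(Running) = 0. Conditioning on the first hour:
t(Idle) = 1 + 0.36·t(Idle) + 0.18·t(Degraded) + 0.24·t(Under Repair)
t(Degraded) = 1 + 0.3·t(Idle) + 0.2·t(Degraded) + 0.28·t(Under Repair)
t(Under Repair) = 1 + 0.28·t(Idle) + 0.16·t(Degraded) + 0.2·t(Under Repair)
Solving: t(Idle) = 3.9483, t(Degraded) = 3.9267, t(Under Repair) = 3.4173.
Expected hours from Degraded to Running: 3.9267.

3.9267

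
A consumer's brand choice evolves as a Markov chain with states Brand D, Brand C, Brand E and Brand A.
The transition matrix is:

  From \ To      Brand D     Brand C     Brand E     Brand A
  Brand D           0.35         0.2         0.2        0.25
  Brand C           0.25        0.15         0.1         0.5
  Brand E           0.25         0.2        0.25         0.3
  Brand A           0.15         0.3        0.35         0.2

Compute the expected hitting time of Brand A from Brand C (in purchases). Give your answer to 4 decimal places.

2.4969

Let t(s) be the expected number of purchases to first reach Brand A from state s, with t(Brand A) = 0. Conditioning on the first purchase:
t(Brand D) = 1 + 0.35·t(Brand D) + 0.2·t(Brand C) + 0.2·t(Brand E)
t(Brand C) = 1 + 0.25·t(Brand D) + 0.15·t(Brand C) + 0.1·t(Brand E)
t(Brand E) = 1 + 0.25·t(Brand D) + 0.2·t(Brand C) + 0.25·t(Brand E)
Solving: t(Brand D) = 3.2558, t(Brand C) = 2.4969, t(Brand E) = 3.0845.
Expected purchases from Brand C to Brand A: 2.4969.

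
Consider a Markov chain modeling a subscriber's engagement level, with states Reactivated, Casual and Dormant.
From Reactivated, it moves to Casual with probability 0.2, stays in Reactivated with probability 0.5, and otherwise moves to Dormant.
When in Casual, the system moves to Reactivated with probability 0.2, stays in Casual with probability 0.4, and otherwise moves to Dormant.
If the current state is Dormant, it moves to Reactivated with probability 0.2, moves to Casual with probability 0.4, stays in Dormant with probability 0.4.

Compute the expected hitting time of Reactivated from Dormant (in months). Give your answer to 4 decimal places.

5.0000

Let t(s) be the expected number of months to first reach Reactivated from state s, with t(Reactivated) = 0. Conditioning on the first month:
t(Casual) = 1 + 0.4·t(Casual) + 0.4·t(Dormant)
t(Dormant) = 1 + 0.4·t(Casual) + 0.4·t(Dormant)
Solving: t(Casual) = 5.0000, t(Dormant) = 5.0000.
Expected months from Dormant to Reactivated: 5.0000.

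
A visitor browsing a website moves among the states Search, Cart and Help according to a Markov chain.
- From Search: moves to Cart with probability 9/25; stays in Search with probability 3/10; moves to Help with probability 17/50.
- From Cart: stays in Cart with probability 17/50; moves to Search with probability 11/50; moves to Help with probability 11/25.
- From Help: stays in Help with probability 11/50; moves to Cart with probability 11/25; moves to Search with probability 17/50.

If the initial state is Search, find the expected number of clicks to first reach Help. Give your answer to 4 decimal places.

Let t(s) be the expected number of clicks to first reach Help from state s, with t(Help) = 0. Conditioning on the first click:
t(Search) = 1 + 0.3·t(Search) + 0.36·t(Cart)
t(Cart) = 1 + 0.22·t(Search) + 0.34·t(Cart)
Solving: t(Search) = 2.6646, t(Cart) = 2.4033.
Expected clicks from Search to Help: 2.6646.

2.6646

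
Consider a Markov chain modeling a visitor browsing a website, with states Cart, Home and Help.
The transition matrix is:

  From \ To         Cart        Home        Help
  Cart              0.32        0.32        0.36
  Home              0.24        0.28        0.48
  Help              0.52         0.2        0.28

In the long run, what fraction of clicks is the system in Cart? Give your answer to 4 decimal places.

0.3713

Let the stationary distribution be π with π = πP and π_1 + π_2 + π_3 = 1.
π_1 = 0.32·π_1 + 0.24·π_2 + 0.52·π_3
π_2 = 0.32·π_1 + 0.28·π_2 + 0.2·π_3
Solving with the normalization constraint gives π = (0.3713, 0.2658, 0.3629).
So the stationary probability of Cart is 0.3713.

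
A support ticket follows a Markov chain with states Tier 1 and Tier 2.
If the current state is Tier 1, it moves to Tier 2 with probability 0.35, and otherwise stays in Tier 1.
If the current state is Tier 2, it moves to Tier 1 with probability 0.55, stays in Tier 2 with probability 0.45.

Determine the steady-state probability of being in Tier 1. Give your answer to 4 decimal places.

0.6111

Let the stationary distribution be π with π = πP and π_1 + π_2 = 1.
π_1 = 0.65·π_1 + 0.55·π_2
Solving with the normalization constraint gives π = (0.6111, 0.3889).
So the stationary probability of Tier 1 is 0.6111.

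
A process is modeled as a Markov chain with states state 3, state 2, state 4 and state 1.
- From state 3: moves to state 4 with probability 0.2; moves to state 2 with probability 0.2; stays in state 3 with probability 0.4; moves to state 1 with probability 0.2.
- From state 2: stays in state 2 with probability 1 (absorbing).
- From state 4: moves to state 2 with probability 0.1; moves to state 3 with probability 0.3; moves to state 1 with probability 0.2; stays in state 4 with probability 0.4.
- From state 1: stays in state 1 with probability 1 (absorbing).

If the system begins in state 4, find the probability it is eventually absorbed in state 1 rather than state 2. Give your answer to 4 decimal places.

0.6000

Let h(s) be the probability of absorption at state 1 starting from transient state s. Then h(state 1) = 1 and h(state 2) = 0. By first-step analysis:
h(state 3) = 0.4·h(state 3) + 0.2·0 + 0.2·h(state 4) + 0.2·1
h(state 4) = 0.3·h(state 3) + 0.1·0 + 0.4·h(state 4) + 0.2·1
Solving: h(state 3) = 0.5333, h(state 4) = 0.6000.
Starting from state 4, the probability is 0.6000.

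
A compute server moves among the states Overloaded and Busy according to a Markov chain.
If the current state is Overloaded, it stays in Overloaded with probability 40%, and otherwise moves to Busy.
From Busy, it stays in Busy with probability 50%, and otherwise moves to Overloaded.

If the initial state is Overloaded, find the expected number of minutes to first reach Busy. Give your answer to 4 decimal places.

Let t(s) be the expected number of minutes to first reach Busy from state s, with t(Busy) = 0. Conditioning on the first minute:
t(Overloaded) = 1 + 0.4·t(Overloaded)
Solving: t(Overloaded) = 1.6667.
Expected minutes from Overloaded to Busy: 1.6667.

1.6667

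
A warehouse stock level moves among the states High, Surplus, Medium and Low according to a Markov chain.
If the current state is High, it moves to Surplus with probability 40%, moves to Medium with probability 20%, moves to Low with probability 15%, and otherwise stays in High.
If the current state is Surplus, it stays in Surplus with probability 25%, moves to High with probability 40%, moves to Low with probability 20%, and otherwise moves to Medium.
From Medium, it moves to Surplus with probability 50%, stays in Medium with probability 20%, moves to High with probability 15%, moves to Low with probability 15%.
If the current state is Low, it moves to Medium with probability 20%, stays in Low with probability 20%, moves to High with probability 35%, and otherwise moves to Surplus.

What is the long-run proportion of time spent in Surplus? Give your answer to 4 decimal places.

Let the stationary distribution be π with π = πP and π_1 + π_2 + π_3 + π_4 = 1.
π_1 = 0.25·π_1 + 0.4·π_2 + 0.15·π_3 + 0.35·π_4
π_2 = 0.4·π_1 + 0.25·π_2 + 0.5·π_3 + 0.25·π_4
π_3 = 0.2·π_1 + 0.15·π_2 + 0.2·π_3 + 0.2·π_4
Solving with the normalization constraint gives π = (0.3004, 0.3408, 0.1830, 0.1758).
So the stationary probability of Surplus is 0.3408.

0.3408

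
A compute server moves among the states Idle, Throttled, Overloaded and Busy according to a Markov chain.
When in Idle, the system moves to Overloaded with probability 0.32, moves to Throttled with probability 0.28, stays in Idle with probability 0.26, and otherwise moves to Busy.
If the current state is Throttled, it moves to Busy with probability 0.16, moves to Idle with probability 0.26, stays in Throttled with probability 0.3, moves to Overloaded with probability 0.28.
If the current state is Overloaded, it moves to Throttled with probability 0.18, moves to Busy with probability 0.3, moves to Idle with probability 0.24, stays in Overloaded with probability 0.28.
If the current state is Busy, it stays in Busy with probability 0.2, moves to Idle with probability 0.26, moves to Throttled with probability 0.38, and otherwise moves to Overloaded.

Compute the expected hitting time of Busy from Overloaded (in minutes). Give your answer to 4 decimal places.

4.3966

Let t(s) be the expected number of minutes to first reach Busy from state s, with t(Busy) = 0. Conditioning on the first minute:
t(Idle) = 1 + 0.26·t(Idle) + 0.28·t(Throttled) + 0.32·t(Overloaded)
t(Throttled) = 1 + 0.26·t(Idle) + 0.3·t(Throttled) + 0.28·t(Overloaded)
t(Overloaded) = 1 + 0.24·t(Idle) + 0.18·t(Throttled) + 0.28·t(Overloaded)
Solving: t(Idle) = 5.1876, t(Throttled) = 5.1141, t(Overloaded) = 4.3966.
Expected minutes from Overloaded to Busy: 4.3966.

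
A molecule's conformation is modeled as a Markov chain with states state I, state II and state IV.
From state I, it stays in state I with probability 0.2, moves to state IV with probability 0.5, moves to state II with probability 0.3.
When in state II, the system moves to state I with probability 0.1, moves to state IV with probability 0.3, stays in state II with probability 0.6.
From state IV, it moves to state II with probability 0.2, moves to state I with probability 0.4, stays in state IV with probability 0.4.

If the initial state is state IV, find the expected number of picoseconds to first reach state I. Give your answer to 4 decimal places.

3.3333

Let t(s) be the expected number of picoseconds to first reach state I from state s, with t(state I) = 0. Conditioning on the first picosecond:
t(state II) = 1 + 0.6·t(state II) + 0.3·t(state IV)
t(state IV) = 1 + 0.2·t(state II) + 0.4·t(state IV)
Solving: t(state II) = 5.0000, t(state IV) = 3.3333.
Expected picoseconds from state IV to state I: 3.3333.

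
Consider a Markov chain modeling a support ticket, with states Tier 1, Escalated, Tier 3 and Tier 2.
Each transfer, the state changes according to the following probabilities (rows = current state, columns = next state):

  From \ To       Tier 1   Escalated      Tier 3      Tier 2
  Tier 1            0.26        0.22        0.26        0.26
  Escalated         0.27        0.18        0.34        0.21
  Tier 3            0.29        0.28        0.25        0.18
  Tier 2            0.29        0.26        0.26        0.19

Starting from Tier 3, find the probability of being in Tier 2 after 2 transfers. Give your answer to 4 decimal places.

0.2134

Propagate the distribution vector 2 transfers from Tier 3.
After 0 transfers: (0.0000, 0.0000, 1.0000, 0.0000)
After 1 transfer: (0.2900, 0.2800, 0.2500, 0.1800)
After 2 transfers: (0.2757, 0.2310, 0.2799, 0.2134)
P(in Tier 2 after 2 transfers) = 0.2134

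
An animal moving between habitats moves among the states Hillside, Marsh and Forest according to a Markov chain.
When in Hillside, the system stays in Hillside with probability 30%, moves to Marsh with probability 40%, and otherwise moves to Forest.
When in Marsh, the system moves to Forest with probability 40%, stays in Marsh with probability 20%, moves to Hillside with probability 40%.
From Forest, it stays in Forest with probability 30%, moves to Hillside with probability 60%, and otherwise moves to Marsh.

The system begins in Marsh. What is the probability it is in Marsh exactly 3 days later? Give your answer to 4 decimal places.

0.2560

Propagate the distribution vector 3 days from Marsh.
After 0 days: (0.0000, 1.0000, 0.0000)
After 1 day: (0.4000, 0.2000, 0.4000)
After 2 days: (0.4400, 0.2400, 0.3200)
After 3 days: (0.4200, 0.2560, 0.3240)
P(in Marsh after 3 days) = 0.2560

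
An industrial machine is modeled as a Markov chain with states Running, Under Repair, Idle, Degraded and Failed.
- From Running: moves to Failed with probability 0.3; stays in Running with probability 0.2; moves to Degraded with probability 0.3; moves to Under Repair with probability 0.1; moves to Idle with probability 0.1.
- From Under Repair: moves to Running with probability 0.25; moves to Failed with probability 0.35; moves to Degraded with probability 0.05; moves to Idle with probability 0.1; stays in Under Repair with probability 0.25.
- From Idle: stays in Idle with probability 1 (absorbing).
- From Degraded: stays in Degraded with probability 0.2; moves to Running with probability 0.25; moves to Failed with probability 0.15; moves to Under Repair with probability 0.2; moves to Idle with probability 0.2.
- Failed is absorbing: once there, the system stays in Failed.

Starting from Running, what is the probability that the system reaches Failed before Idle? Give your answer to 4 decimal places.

0.6864

Let h(s) be the probability of absorption at Failed starting from transient state s. Then h(Failed) = 1 and h(Idle) = 0. By first-step analysis:
h(Running) = 0.2·h(Running) + 0.1·h(Under Repair) + 0.1·0 + 0.3·h(Degraded) + 0.3·1
h(Under Repair) = 0.25·h(Running) + 0.25·h(Under Repair) + 0.1·0 + 0.05·h(Degraded) + 0.35·1
h(Degraded) = 0.25·h(Running) + 0.2·h(Under Repair) + 0.2·0 + 0.2·h(Degraded) + 0.15·1
Solving: h(Running) = 0.6864, h(Under Repair) = 0.7345, h(Degraded) = 0.5856.
Starting from Running, the probability is 0.6864.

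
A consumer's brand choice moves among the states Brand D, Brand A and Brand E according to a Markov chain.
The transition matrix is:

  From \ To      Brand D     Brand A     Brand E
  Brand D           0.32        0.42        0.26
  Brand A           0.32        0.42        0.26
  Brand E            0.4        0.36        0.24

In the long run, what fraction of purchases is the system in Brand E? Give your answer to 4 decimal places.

Let the stationary distribution be π with π = πP and π_1 + π_2 + π_3 = 1.
π_1 = 0.32·π_1 + 0.32·π_2 + 0.4·π_3
π_2 = 0.42·π_1 + 0.42·π_2 + 0.36·π_3
Solving with the normalization constraint gives π = (0.3404, 0.4047, 0.2549).
So the stationary probability of Brand E is 0.2549.

0.2549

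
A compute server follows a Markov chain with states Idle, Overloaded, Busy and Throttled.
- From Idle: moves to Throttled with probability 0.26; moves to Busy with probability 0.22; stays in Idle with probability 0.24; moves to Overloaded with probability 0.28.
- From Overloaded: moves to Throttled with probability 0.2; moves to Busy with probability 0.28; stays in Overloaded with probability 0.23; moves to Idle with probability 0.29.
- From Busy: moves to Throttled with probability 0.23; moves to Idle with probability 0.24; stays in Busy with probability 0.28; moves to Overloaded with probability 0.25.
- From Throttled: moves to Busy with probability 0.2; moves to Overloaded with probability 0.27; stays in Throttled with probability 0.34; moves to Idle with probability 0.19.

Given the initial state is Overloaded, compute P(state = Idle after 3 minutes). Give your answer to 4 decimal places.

Propagate the distribution vector 3 minutes from Overloaded.
After 0 minutes: (0.0000, 1.0000, 0.0000, 0.0000)
After 1 minute: (0.2900, 0.2300, 0.2800, 0.2000)
After 2 minutes: (0.2415, 0.2581, 0.2466, 0.2538)
After 3 minutes: (0.2402, 0.2572, 0.2452, 0.2574)
P(in Idle after 3 minutes) = 0.2402

0.2402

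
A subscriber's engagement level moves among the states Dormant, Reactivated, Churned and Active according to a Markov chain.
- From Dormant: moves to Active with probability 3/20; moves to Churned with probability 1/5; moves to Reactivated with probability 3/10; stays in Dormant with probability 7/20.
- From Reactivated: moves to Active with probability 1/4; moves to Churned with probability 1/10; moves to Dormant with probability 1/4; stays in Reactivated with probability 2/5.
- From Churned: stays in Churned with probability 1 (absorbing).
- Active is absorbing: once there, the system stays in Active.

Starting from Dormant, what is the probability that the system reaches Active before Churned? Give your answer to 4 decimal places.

Let h(s) be the probability of absorption at Active starting from transient state s. Then h(Active) = 1 and h(Churned) = 0. By first-step analysis:
h(Dormant) = 0.35·h(Dormant) + 0.3·h(Reactivated) + 0.2·0 + 0.15·1
h(Reactivated) = 0.25·h(Dormant) + 0.4·h(Reactivated) + 0.1·0 + 0.25·1
Solving: h(Dormant) = 0.5238, h(Reactivated) = 0.6349.
Starting from Dormant, the probability is 0.5238.

0.5238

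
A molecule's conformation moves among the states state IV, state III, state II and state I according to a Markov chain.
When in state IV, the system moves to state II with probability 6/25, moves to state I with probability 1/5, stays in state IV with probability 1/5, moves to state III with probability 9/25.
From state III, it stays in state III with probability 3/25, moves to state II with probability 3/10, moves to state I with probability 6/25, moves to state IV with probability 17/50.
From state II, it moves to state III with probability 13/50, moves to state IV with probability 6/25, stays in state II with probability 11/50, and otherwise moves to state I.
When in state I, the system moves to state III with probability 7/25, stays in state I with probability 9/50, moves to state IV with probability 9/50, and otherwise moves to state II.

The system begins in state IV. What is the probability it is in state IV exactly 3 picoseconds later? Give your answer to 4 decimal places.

0.2393

Propagate the distribution vector 3 picoseconds from state IV.
After 0 picoseconds: (1.0000, 0.0000, 0.0000, 0.0000)
After 1 picosecond: (0.2000, 0.3600, 0.2400, 0.2000)
After 2 picoseconds: (0.2560, 0.2336, 0.2808, 0.2296)
After 3 picoseconds: (0.2393, 0.2575, 0.2760, 0.2272)
P(in state IV after 3 picoseconds) = 0.2393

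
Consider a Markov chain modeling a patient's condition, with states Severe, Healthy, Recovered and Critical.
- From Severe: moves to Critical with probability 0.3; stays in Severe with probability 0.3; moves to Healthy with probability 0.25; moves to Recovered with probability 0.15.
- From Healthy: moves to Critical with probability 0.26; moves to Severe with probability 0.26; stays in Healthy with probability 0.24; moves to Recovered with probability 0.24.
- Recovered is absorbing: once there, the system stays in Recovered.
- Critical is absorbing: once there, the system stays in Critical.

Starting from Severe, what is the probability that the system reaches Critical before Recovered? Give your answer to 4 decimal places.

Let h(s) be the probability of absorption at Critical starting from transient state s. Then h(Critical) = 1 and h(Recovered) = 0. By first-step analysis:
h(Severe) = 0.3·h(Severe) + 0.25·h(Healthy) + 0.15·0 + 0.3·1
h(Healthy) = 0.26·h(Severe) + 0.24·h(Healthy) + 0.24·0 + 0.26·1
Solving: h(Severe) = 0.6274, h(Healthy) = 0.5567.
Starting from Severe, the probability is 0.6274.

0.6274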